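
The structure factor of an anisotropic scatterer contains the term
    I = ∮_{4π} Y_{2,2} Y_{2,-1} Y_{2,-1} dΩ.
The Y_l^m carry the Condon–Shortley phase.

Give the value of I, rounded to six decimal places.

Rules hold: Σm=0, L=6 even, 0≤2≤4.
N = 5·5·5 = 125
Δ = 2!·2!·2!/7! = 1/630
Racah Σ t=0..2: t=0:+1/8 t=1:−1/1 t=2:+1/8 = -3/4
⇒ 3j(2 2 2; 0 0 0)² = 2/35, sgn -1
Racah Σ t=0..0: t=0:+1/4 = 1/4
⇒ 3j(2 2 2; 2 -1 -1)² = 3/35, sgn -1
4πI² = N·(3j₀)²·(3jₘ)² = 30/49
I = +1·√(0.612245/4π) = 0.22072812

0.220728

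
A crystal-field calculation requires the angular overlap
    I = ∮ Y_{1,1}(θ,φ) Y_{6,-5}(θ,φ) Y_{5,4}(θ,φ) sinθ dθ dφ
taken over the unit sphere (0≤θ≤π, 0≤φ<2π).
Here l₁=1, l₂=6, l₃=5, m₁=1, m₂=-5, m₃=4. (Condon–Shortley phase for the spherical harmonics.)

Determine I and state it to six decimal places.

-0.303018

Rules hold: Σm=0, L=12 even, 5≤5≤7.
N = 3·13·11 = 429
Δ = 2!·0!·10!/13! = 1/858
Racah Σ t=1..1: t=1:−1/14400 = -1/14400
⇒ 3j(1 6 5; 0 0 0)² = 6/143, sgn +1
Racah Σ t=0..0: t=0:+1/725760 = 1/725760
⇒ 3j(1 6 5; 1 -5 4)² = 5/78, sgn -1
4πI² = N·(3j₀)²·(3jₘ)² = 15/13
I = -1·√(1.15385/4π) = -0.30301841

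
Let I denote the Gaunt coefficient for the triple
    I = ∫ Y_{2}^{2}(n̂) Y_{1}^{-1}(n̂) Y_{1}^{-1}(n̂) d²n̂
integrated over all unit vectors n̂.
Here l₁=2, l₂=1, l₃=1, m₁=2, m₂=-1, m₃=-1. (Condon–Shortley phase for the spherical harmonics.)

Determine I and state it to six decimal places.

0.309019

Checks pass: Σm=0; 4 even; l₃=1∈[1,3].
(2·2+1)(2·1+1)(2·1+1) = 45
Δ: 2! 2! 0! / 5! → 1/30
sum: t=1:−1/1 = -1/1
3j²(2 1 1; 0 0 0) = Δ·Π!·Σ² = 2/15  (sign +1)
sum: t=0:+1/4 = 1/4
3j²(2 1 1; 2 -1 -1) = Δ·Π!·Σ² = 1/5  (sign +1)
combine: 4πI² = 45·2/15·1/5 = 6/5
take √, sign +1: I = 0.30901936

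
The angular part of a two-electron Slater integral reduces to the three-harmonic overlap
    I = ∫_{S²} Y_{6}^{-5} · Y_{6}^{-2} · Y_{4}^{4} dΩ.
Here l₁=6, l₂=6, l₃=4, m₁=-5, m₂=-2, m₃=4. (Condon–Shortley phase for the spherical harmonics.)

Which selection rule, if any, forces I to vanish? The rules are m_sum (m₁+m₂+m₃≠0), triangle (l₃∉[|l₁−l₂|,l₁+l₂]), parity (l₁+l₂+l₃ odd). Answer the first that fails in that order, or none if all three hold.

m_sum

Σmᵢ = -3  ✗
l₃∈[|l₁−l₂|,l₁+l₂]=[0,12], have l₃=4
Σlᵢ = 16 ⇒ even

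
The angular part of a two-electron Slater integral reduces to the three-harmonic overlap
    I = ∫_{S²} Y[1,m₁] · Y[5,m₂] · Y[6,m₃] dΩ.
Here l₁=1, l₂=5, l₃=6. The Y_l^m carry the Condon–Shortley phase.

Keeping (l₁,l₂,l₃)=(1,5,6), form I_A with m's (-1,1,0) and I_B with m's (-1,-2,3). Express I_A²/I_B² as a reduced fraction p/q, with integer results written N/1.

5/12

l's match ⇒ only the (l;m) 3-j factors differ between A and B.
A: triangle coeff Δ(1,5,6) = 1/858; Σ_t [0,0]: t=0:+1/34560 = 1/34560; (3j)²=5/286 [(1 5 6; -1 1 0)], sign=+1
B: triangle coeff Δ(1,5,6) = 1/858; Σ_t [0,0]: t=0:+1/60480 = 1/60480; (3j)²=6/143 [(1 5 6; -1 -2 3)], sign=-1
I_A²/I_B² = (5/286)/(6/143) = 5/12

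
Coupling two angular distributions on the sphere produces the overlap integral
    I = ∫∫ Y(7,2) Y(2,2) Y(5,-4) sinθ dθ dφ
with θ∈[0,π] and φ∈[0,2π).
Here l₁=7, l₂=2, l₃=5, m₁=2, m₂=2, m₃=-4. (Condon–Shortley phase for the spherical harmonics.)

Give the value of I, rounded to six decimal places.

Checks pass: Σm=0; 14 even; l₃=5∈[5,9].
(2·7+1)(2·2+1)(2·5+1) = 825
Δ: 4! 10! 0! / 15! → 1/15015
sum: t=2:+1/57600 = 1/57600
3j²(7 2 5; 0 0 0) = Δ·Π!·Σ² = 21/715  (sign -1)
sum: t=4:+1/8709120 = 1/8709120
3j²(7 2 5; 2 2 -4) = Δ·Π!·Σ² = 1/3003  (sign -1)
combine: 4πI² = 825·21/715·1/3003 = 15/1859
take √, sign +1: I = 0.02533967

0.025340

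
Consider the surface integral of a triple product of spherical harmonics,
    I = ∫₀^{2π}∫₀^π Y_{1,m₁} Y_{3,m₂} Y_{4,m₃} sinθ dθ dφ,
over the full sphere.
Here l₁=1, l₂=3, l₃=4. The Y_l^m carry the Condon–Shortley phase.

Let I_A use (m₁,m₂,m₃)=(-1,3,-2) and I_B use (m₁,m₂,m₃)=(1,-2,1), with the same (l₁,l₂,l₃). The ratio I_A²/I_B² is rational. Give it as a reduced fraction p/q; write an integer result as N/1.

1/3

l's match ⇒ only the (l;m) 3-j factors differ between A and B.
A: triangle coeff Δ(1,3,4) = 1/252; Σ_t [0,0]: t=0:+1/1440 = 1/1440; (3j)²=1/252 [(1 3 4; -1 3 -2)], sign=+1
B: triangle coeff Δ(1,3,4) = 1/252; Σ_t [0,0]: t=0:+1/240 = 1/240; (3j)²=1/84 [(1 3 4; 1 -2 1)], sign=-1
I_A²/I_B² = (1/252)/(1/84) = 1/3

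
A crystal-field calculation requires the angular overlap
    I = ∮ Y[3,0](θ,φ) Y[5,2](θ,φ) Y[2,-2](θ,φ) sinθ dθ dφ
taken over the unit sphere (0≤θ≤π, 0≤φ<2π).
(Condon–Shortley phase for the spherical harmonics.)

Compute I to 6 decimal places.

0.141758

Checks pass: Σm=0; 10 even; l₃=2∈[2,8].
(2·3+1)(2·5+1)(2·2+1) = 385
Δ: 6! 0! 4! / 11! → 1/2310
sum: t=3:−1/144 = -1/144
3j²(3 5 2; 0 0 0) = Δ·Π!·Σ² = 10/231  (sign -1)
sum: t=3:−1/864 = -1/864
3j²(3 5 2; 0 2 -2) = Δ·Π!·Σ² = 1/66  (sign -1)
combine: 4πI² = 385·10/231·1/66 = 25/99
take √, sign +1: I = 0.14175797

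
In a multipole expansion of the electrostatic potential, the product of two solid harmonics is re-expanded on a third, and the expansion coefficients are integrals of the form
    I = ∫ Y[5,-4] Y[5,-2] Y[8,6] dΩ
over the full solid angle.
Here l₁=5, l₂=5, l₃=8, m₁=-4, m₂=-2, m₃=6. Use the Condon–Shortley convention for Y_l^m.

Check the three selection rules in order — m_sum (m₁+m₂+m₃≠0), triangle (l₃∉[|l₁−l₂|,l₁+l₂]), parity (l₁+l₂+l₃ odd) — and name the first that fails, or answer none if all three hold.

none

Σmᵢ = 0  ✓
l₃∈[|l₁−l₂|,l₁+l₂]=[0,10], have l₃=8  ✓
Σlᵢ = 18 ⇒ even  ✓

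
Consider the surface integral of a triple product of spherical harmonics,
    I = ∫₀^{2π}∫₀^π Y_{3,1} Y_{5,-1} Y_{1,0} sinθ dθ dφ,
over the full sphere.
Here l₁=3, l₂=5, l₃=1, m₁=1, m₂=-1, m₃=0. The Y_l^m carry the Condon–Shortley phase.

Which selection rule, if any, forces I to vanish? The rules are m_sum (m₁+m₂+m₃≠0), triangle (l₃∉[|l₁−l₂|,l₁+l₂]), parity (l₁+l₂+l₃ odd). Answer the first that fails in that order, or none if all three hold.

triangle

m₁+m₂+m₃ = 1 − 1 + 0 = 0  ✓
triangle: |3−5|=2 ≤ l₃=1 ≤ 3+5=8  ✗
parity: l₁+l₂+l₃ = 9 is odd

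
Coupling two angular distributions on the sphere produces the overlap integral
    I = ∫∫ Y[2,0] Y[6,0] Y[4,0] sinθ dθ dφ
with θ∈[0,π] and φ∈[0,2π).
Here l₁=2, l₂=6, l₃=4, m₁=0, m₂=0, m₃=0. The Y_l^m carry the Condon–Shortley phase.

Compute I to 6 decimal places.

0.238565

Rules hold: Σm=0, L=12 even, 4≤4≤8.
N = 5·13·9 = 585
Δ = 4!·0!·8!/13! = 1/6435
Racah Σ t=2..2: t=2:+1/2304 = 1/2304
⇒ 3j(2 6 4; 0 0 0)² = 5/143, sgn +1
(m-triple is (0,0,0) — same symbol as above.)
4πI² = N·(3j₀)²·(3jₘ)² = 1125/1573
I = +1·√(0.715194/4π) = 0.23856513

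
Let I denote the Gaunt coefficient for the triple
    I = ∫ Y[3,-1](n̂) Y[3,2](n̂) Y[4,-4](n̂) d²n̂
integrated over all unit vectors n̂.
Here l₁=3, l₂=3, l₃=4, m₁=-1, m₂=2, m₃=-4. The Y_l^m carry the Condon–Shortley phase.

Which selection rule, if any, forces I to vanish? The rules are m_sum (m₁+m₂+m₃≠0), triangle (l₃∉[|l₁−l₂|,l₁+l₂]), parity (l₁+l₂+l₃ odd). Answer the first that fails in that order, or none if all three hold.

m_sum

m₁+m₂+m₃ = -1 + 2 − 4 = -3  ✗
triangle: |3−3|=0 ≤ l₃=4 ≤ 3+3=6
parity: l₁+l₂+l₃ = 10 is even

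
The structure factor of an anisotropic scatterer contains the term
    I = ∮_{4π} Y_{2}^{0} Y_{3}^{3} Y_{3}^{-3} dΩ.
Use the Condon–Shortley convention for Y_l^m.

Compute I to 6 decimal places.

0.210261

m-sum 0 ✓  L=8 even ✓  1≤3≤5 ✓
Π(2lᵢ+1) = 5×7×7 = 245
triangle coeff Δ(2,3,3) = 1/3780
Σ_t [0,2]: t=0:+1/24 t=1:−1/4 t=2:+1/24 = -1/6
(3j)²=4/105 [(2 3 3; 0 0 0)], sign=+1
Σ_t [2,2]: t=2:+1/96 = 1/96
(3j)²=5/84 [(2 3 3; 0 3 -3)], sign=+1
⇒ 4πI² = 5/9
I = (+1)√(5/9/(4π)) = 0.21026104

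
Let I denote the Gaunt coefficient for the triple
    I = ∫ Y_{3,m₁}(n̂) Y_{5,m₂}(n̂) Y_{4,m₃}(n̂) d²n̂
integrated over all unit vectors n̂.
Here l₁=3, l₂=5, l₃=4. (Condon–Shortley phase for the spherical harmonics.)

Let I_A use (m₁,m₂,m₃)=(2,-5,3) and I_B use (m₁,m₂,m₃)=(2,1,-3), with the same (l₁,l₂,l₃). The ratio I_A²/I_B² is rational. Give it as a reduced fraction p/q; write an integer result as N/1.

210/121

Shared (l₁,l₂,l₃)=(3,5,4): N and (l;000)² cancel in I_A²/I_B².
A: Δ = 4!·2!·6!/13! = 1/180180; Racah Σ t=0..0: t=0:+1/17280 = 1/17280; ⇒ 3j(3 5 4; 2 -5 3)² = 35/858, sgn -1
B: Δ = 4!·2!·6!/13! = 1/180180; Racah Σ t=0..1: t=0:+1/17280 t=1:−1/1440 = -11/17280; ⇒ 3j(3 5 4; 2 1 -3)² = 11/468, sgn +1
I_A²/I_B² = (35/858)/(11/468) = 210/121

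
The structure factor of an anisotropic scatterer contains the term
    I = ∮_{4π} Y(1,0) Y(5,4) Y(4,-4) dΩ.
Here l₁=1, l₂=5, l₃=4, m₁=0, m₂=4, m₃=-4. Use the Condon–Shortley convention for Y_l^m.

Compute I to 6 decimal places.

Rules hold: Σm=0, L=10 even, 4≤4≤6.
N = 3·11·9 = 297
Δ = 2!·0!·8!/11! = 1/495
Racah Σ t=1..1: t=1:−1/576 = -1/576
⇒ 3j(1 5 4; 0 0 0)² = 5/99, sgn -1
Racah Σ t=1..1: t=1:−1/40320 = -1/40320
⇒ 3j(1 5 4; 0 4 -4)² = 1/55, sgn -1
4πI² = N·(3j₀)²·(3jₘ)² = 3/11
I = +1·√(0.272727/4π) = 0.14731920

0.147319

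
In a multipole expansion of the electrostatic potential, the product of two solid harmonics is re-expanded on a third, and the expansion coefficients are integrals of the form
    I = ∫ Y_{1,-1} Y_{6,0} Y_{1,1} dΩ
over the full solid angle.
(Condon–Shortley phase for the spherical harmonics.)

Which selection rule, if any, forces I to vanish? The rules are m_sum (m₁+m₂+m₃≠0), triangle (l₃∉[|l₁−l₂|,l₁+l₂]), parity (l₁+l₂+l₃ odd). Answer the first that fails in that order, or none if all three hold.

m₁+m₂+m₃ = -1 + 0 + 1 = 0  ✓
triangle: |1−6|=5 ≤ l₃=1 ≤ 1+6=7  ✗
parity: l₁+l₂+l₃ = 8 is even

triangle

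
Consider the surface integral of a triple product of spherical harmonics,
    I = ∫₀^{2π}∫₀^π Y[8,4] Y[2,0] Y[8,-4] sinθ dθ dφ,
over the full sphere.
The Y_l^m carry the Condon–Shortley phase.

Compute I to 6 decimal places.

0.053119

m-sum 0 ✓  L=18 even ✓  6≤8≤10 ✓
Π(2lᵢ+1) = 17×5×17 = 1445
triangle coeff Δ(8,2,8) = 1/348840
Σ_t [0,2]: t=0:+1/116121600 t=1:−1/25401600 t=2:+1/116121600 = -1/45158400
(3j)²=24/1615 [(8 2 8; 0 0 0)], sign=-1
Σ_t [0,2]: t=0:+1/348364800 t=1:−1/239500800 t=2:+1/3832012800 = -1/958003200
(3j)²=8/4845 [(8 2 8; 4 0 -4)], sign=-1
⇒ 4πI² = 64/1805
I = (+1)√(64/1805/(4π)) = 0.05311858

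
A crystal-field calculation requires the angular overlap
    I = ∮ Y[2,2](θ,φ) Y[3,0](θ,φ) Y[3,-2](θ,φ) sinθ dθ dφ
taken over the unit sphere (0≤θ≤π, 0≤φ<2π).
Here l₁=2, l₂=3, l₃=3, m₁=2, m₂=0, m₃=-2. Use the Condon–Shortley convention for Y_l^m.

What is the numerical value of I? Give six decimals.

-0.188063

m-sum 0 ✓  L=8 even ✓  1≤3≤5 ✓
Π(2lᵢ+1) = 5×7×7 = 245
triangle coeff Δ(2,3,3) = 1/3780
Σ_t [0,2]: t=0:+1/24 t=1:−1/4 t=2:+1/24 = -1/6
(3j)²=4/105 [(2 3 3; 0 0 0)], sign=+1
Σ_t [0,0]: t=0:+1/24 = 1/24
(3j)²=1/21 [(2 3 3; 2 0 -2)], sign=-1
⇒ 4πI² = 4/9
I = (-1)√(4/9/(4π)) = -0.18806319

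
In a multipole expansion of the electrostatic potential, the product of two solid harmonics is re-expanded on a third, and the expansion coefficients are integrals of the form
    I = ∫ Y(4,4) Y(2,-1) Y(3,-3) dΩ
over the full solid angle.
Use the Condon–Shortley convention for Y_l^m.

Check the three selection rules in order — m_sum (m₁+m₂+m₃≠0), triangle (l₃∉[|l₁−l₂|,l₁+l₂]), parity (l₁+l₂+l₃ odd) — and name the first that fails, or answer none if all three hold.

azimuthal sum: 4 − 1 − 3 = 0  ✓
2 ≤ 3 ≤ 6 (triangle on l)  ✓
L = 4 + 2 + 3 = 9 (odd)  ✗

parity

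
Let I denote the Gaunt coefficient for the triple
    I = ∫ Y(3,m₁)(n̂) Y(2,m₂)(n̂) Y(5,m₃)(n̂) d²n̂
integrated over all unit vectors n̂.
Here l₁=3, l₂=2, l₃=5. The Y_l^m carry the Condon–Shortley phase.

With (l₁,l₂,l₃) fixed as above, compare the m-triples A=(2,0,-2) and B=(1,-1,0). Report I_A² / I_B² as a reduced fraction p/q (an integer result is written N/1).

63/50

Same 3,2,5: normalisation and zero-m 3j drop out of the ratio.
A: Δ: 0! 6! 4! / 11! → 1/2310; sum: t=0:+1/480 = 1/480; 3j²(3 2 5; 2 0 -2) = Δ·Π!·Σ² = 3/110  (sign -1)
B: Δ: 0! 6! 4! / 11! → 1/2310; sum: t=0:+1/288 = 1/288; 3j²(3 2 5; 1 -1 0) = Δ·Π!·Σ² = 5/231  (sign -1)
I_A²/I_B² = (3/110)/(5/231) = 63/50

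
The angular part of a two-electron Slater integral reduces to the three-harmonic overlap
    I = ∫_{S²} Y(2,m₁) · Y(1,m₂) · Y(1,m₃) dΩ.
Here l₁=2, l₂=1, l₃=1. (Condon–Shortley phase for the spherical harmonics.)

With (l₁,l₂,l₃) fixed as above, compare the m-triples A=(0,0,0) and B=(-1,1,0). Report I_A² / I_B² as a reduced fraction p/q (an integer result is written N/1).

l's match ⇒ only the (l;m) 3-j factors differ between A and B.
A: triangle coeff Δ(2,1,1) = 1/30; Σ_t [1,1]: t=1:−1/1 = -1/1; (3j)²=2/15 [(2 1 1; 0 0 0)], sign=+1
B: triangle coeff Δ(2,1,1) = 1/30; Σ_t [2,2]: t=2:+1/2 = 1/2; (3j)²=1/10 [(2 1 1; -1 1 0)], sign=-1
I_A²/I_B² = (2/15)/(1/10) = 4/3

4/3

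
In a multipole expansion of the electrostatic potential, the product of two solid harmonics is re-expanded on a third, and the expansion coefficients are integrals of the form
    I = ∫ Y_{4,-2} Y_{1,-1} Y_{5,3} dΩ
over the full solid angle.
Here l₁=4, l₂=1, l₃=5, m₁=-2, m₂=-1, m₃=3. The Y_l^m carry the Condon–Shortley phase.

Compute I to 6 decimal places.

Checks pass: Σm=0; 10 even; l₃=5∈[3,5].
(2·4+1)(2·1+1)(2·5+1) = 297
Δ: 0! 8! 2! / 11! → 1/495
sum: t=0:+1/576 = 1/576
3j²(4 1 5; 0 0 0) = Δ·Π!·Σ² = 5/99  (sign -1)
sum: t=0:+1/2880 = 1/2880
3j²(4 1 5; -2 -1 3) = Δ·Π!·Σ² = 28/495  (sign +1)
combine: 4πI² = 297·5/99·28/495 = 28/33
take √, sign -1: I = -0.25984664

-0.259847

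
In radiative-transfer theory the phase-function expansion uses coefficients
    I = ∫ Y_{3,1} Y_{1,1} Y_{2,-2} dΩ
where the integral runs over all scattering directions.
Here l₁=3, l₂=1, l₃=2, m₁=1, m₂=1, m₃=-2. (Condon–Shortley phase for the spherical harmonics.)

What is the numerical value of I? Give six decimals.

-0.082589

Rules hold: Σm=0, L=6 even, 2≤2≤4.
N = 7·3·5 = 105
Δ = 2!·4!·0!/7! = 1/105
Racah Σ t=1..1: t=1:−1/4 = -1/4
⇒ 3j(3 1 2; 0 0 0)² = 3/35, sgn -1
Racah Σ t=2..2: t=2:+1/48 = 1/48
⇒ 3j(3 1 2; 1 1 -2)² = 1/105, sgn +1
4πI² = N·(3j₀)²·(3jₘ)² = 3/35
I = -1·√(0.0857143/4π) = -0.08258890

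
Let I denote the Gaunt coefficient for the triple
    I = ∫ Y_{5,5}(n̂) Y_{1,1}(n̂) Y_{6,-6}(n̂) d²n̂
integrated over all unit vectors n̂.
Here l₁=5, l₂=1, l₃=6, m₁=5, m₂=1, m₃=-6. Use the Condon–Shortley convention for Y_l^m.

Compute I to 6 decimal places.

m-sum 0 ✓  L=12 even ✓  4≤6≤6 ✓
Π(2lᵢ+1) = 11×3×13 = 429
triangle coeff Δ(5,1,6) = 1/858
Σ_t [0,0]: t=0:+1/14400 = 1/14400
(3j)²=6/143 [(5 1 6; 0 0 0)], sign=+1
Σ_t [0,0]: t=0:+1/7257600 = 1/7257600
(3j)²=1/13 [(5 1 6; 5 1 -6)], sign=+1
⇒ 4πI² = 18/13
I = (+1)√(18/13/(4π)) = 0.33194004

0.331940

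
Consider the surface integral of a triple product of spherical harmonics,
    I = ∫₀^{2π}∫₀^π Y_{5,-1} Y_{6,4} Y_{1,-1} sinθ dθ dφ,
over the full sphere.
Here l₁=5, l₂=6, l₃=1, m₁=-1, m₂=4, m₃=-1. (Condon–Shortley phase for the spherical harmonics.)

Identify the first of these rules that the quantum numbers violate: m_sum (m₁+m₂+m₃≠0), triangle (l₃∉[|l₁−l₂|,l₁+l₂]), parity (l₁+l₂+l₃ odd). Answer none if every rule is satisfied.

m_sum

Σmᵢ = 2  ✗
l₃∈[|l₁−l₂|,l₁+l₂]=[1,11], have l₃=1
Σlᵢ = 12 ⇒ even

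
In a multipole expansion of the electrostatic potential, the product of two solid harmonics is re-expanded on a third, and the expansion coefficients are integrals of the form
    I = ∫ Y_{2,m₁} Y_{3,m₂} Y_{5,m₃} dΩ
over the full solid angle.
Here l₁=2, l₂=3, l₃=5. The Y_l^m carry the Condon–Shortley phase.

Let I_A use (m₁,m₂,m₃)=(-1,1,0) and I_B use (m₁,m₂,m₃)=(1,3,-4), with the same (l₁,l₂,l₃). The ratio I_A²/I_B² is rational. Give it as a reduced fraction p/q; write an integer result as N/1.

Shared (l₁,l₂,l₃)=(2,3,5): N and (l;000)² cancel in I_A²/I_B².
A: Δ = 0!·4!·6!/11! = 1/2310; Racah Σ t=0..0: t=0:+1/288 = 1/288; ⇒ 3j(2 3 5; -1 1 0)² = 5/231, sgn -1
B: Δ = 0!·4!·6!/11! = 1/2310; Racah Σ t=0..0: t=0:+1/4320 = 1/4320; ⇒ 3j(2 3 5; 1 3 -4)² = 2/55, sgn -1
I_A²/I_B² = (5/231)/(2/55) = 25/42

25/42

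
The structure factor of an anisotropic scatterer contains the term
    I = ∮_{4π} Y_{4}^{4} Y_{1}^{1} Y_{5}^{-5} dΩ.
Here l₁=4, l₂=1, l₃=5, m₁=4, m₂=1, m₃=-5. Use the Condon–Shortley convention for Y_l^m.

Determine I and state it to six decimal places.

Rules hold: Σm=0, L=10 even, 3≤5≤5.
N = 9·3·11 = 297
Δ = 0!·8!·2!/11! = 1/495
Racah Σ t=0..0: t=0:+1/576 = 1/576
⇒ 3j(4 1 5; 0 0 0)² = 5/99, sgn -1
Racah Σ t=0..0: t=0:+1/80640 = 1/80640
⇒ 3j(4 1 5; 4 1 -5)² = 1/11, sgn +1
4πI² = N·(3j₀)²·(3jₘ)² = 15/11
I = -1·√(1.36364/4π) = -0.32941575

-0.329416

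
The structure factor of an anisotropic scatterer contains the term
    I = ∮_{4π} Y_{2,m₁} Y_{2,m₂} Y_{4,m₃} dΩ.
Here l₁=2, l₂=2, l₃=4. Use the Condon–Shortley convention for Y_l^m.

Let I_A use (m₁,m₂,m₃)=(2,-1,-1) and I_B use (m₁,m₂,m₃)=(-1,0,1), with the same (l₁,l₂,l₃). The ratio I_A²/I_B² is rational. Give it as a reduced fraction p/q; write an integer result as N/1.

1/6

Shared (l₁,l₂,l₃)=(2,2,4): N and (l;000)² cancel in I_A²/I_B².
A: Δ = 0!·4!·4!/9! = 1/630; Racah Σ t=0..0: t=0:+1/144 = 1/144; ⇒ 3j(2 2 4; 2 -1 -1)² = 1/126, sgn -1
B: Δ = 0!·4!·4!/9! = 1/630; Racah Σ t=0..0: t=0:+1/24 = 1/24; ⇒ 3j(2 2 4; -1 0 1)² = 1/21, sgn -1
I_A²/I_B² = (1/126)/(1/21) = 1/6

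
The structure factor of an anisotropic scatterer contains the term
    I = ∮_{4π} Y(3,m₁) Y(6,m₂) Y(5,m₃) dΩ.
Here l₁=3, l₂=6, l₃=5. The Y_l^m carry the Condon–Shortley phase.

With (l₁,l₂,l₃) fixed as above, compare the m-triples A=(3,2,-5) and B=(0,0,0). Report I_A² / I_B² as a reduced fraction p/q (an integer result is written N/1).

3/49

Same 3,6,5: normalisation and zero-m 3j drop out of the ratio.
A: Δ: 4! 2! 8! / 15! → 1/675675; sum: t=0:+1/1935360 = 1/1935360; 3j²(3 6 5; 3 2 -5) = Δ·Π!·Σ² = 1/1001  (sign +1)
B: Δ: 4! 2! 8! / 15! → 1/675675; sum: t=1:−1/8640 t=2:+1/2304 t=3:−1/8640 = 7/34560; 3j²(3 6 5; 0 0 0) = Δ·Π!·Σ² = 7/429  (sign -1)
I_A²/I_B² = (1/1001)/(7/429) = 3/49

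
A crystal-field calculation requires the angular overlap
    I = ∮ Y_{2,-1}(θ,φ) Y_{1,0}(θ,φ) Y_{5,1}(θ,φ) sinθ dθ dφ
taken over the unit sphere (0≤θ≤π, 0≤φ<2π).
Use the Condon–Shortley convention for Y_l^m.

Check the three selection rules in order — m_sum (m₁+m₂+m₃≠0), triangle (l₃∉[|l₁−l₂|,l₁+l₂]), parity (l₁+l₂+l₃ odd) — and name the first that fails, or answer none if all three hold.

triangle

Σmᵢ = 0  ✓
l₃∈[|l₁−l₂|,l₁+l₂]=[1,3], have l₃=5  ✗
Σlᵢ = 8 ⇒ even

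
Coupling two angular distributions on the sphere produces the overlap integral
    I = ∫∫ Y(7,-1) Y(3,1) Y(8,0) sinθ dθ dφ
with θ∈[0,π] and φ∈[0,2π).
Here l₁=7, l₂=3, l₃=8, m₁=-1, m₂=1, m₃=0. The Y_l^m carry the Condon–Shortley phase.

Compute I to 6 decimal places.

0.011037

Rules hold: Σm=0, L=18 even, 4≤8≤10.
N = 15·7·17 = 1785
Δ = 2!·12!·4!/19! = 1/5290740
Racah Σ t=0..2: t=0:+1/7257600 t=1:−1/2073600 t=2:+1/7257600 = -1/4838400
⇒ 3j(7 3 8; 0 0 0)² = 252/20995, sgn -1
Racah Σ t=0..2: t=0:+1/46448640 t=1:−1/3628800 t=2:+1/4147200 = -1/77414400
⇒ 3j(7 3 8; -1 1 0)² = 3/41990, sgn -1
4πI² = N·(3j₀)²·(3jₘ)² = 7938/5185765
I = +1·√(0.00153073/4π) = 0.01103683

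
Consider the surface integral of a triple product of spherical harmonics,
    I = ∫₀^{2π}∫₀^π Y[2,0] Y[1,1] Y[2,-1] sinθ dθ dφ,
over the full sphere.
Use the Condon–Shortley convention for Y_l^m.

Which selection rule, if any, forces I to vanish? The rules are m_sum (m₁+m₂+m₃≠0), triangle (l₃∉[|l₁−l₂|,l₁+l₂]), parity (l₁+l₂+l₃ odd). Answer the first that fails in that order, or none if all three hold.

parity

azimuthal sum: 0 + 1 − 1 = 0  ✓
1 ≤ 2 ≤ 3 (triangle on l)  ✓
L = 2 + 1 + 2 = 5 (odd)  ✗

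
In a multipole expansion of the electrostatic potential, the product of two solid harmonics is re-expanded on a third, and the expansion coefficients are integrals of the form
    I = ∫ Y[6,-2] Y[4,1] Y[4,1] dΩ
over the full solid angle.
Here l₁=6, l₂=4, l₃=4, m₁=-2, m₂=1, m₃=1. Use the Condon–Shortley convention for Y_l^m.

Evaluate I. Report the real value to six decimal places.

Rules hold: Σm=0, L=14 even, 2≤4≤10.
N = 13·9·9 = 1053
Δ = 6!·6!·2!/15! = 1/1261260
Racah Σ t=2..4: t=2:+1/4608 t=3:−1/1296 t=4:+1/4608 = -7/20736
⇒ 3j(6 4 4; 0 0 0)² = 20/1287, sgn -1
Racah Σ t=3..5: t=3:−1/8640 t=4:+1/2304 t=5:−1/8640 = 7/34560
⇒ 3j(6 4 4; -2 1 1)² = 7/429, sgn -1
4πI² = N·(3j₀)²·(3jₘ)² = 420/1573
I = +1·√(0.267006/4π) = 0.14576570

0.145766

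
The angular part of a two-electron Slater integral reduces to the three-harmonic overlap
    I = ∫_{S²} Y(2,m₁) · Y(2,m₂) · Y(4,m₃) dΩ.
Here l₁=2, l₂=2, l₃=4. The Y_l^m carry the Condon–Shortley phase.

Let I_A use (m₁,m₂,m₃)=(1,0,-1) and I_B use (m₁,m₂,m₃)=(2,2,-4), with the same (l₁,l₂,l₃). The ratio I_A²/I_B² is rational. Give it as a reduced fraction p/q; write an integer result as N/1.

3/7

Shared (l₁,l₂,l₃)=(2,2,4): N and (l;000)² cancel in I_A²/I_B².
A: Δ = 0!·4!·4!/9! = 1/630; Racah Σ t=0..0: t=0:+1/24 = 1/24; ⇒ 3j(2 2 4; 1 0 -1)² = 1/21, sgn -1
B: Δ = 0!·4!·4!/9! = 1/630; Racah Σ t=0..0: t=0:+1/576 = 1/576; ⇒ 3j(2 2 4; 2 2 -4)² = 1/9, sgn +1
I_A²/I_B² = (1/21)/(1/9) = 3/7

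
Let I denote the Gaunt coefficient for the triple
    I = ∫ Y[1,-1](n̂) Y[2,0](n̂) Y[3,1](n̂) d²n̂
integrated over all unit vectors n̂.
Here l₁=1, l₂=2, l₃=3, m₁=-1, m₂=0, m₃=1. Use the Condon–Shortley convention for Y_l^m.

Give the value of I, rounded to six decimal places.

Checks pass: Σm=0; 6 even; l₃=3∈[1,3].
(2·1+1)(2·2+1)(2·3+1) = 105
Δ: 0! 2! 4! / 7! → 1/105
sum: t=0:+1/4 = 1/4
3j²(1 2 3; 0 0 0) = Δ·Π!·Σ² = 3/35  (sign -1)
sum: t=0:+1/8 = 1/8
3j²(1 2 3; -1 0 1) = Δ·Π!·Σ² = 2/35  (sign +1)
combine: 4πI² = 105·3/35·2/35 = 18/35
take √, sign -1: I = -0.20230066

-0.202301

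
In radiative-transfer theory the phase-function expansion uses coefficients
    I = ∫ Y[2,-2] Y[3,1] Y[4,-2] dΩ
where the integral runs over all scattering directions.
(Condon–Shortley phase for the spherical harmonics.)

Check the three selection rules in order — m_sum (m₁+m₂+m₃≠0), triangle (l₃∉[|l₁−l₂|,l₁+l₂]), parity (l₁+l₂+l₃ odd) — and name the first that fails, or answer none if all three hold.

m₁+m₂+m₃ = -2 + 1 − 2 = -3  ✗
triangle: |2−3|=1 ≤ l₃=4 ≤ 2+3=5
parity: l₁+l₂+l₃ = 9 is odd

m_sum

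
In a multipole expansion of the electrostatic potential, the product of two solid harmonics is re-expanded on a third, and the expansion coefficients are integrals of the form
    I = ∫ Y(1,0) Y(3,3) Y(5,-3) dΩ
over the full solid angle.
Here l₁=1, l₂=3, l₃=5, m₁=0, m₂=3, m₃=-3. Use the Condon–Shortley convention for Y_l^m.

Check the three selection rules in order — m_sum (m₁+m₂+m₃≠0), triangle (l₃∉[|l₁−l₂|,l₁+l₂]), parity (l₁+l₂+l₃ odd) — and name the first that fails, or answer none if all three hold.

triangle

azimuthal sum: 0 + 3 − 3 = 0  ✓
2 ≤ 5 ≤ 4 (triangle on l)  ✗
L = 1 + 3 + 5 = 9 (odd)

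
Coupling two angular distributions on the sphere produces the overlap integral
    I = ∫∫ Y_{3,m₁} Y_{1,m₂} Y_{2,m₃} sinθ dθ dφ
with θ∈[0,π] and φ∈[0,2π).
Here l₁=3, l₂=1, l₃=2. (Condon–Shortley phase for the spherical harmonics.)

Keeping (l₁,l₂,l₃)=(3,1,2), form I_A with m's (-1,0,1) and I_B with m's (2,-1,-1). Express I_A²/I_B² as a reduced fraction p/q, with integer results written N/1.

l's match ⇒ only the (l;m) 3-j factors differ between A and B.
A: triangle coeff Δ(3,1,2) = 1/105; Σ_t [1,1]: t=1:−1/6 = -1/6; (3j)²=8/105 [(3 1 2; -1 0 1)], sign=+1
B: triangle coeff Δ(3,1,2) = 1/105; Σ_t [0,0]: t=0:+1/12 = 1/12; (3j)²=2/21 [(3 1 2; 2 -1 -1)], sign=-1
I_A²/I_B² = (8/105)/(2/21) = 4/5

4/5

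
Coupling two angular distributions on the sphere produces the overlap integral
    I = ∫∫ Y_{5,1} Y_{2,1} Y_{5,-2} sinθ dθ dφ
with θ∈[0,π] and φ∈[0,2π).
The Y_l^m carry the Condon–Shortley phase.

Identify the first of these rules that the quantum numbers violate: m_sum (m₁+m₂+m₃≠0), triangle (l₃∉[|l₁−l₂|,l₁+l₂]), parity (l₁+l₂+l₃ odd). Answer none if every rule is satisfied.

m₁+m₂+m₃ = 1 + 1 − 2 = 0  ✓
triangle: |5−2|=3 ≤ l₃=5 ≤ 5+2=7  ✓
parity: l₁+l₂+l₃ = 12 is even  ✓

none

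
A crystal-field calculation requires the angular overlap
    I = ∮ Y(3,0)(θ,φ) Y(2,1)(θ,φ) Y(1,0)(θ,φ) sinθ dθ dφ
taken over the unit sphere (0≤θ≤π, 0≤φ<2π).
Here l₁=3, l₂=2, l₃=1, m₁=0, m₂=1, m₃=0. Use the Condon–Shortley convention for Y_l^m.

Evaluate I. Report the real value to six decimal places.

0.000000

m-sum = 0 + 1 + 0 = 1 ≠ 0 ⇒ I = 0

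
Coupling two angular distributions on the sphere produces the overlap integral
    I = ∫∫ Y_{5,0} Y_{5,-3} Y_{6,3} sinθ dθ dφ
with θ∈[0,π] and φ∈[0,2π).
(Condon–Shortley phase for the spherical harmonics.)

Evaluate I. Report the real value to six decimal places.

m-sum 0 ✓  L=16 even ✓  0≤6≤10 ✓
Π(2lᵢ+1) = 11×11×13 = 1573
triangle coeff Δ(5,5,6) = 1/28588560
Σ_t [0,4]: t=0:+1/345600 t=1:−1/13824 t=2:+1/5184 t=3:−1/13824 t=4:+1/345600 = 7/129600
(3j)²=80/7293 [(5 5 6; 0 0 0)], sign=+1
Σ_t [0,2]: t=0:+1/138240 t=1:−1/34560 t=2:+1/103680 = -1/82944
(3j)²=125/9724 [(5 5 6; 0 -3 3)], sign=+1
⇒ 4πI² = 2500/11271
I = (+1)√(2500/11271/(4π)) = 0.13285682

0.132857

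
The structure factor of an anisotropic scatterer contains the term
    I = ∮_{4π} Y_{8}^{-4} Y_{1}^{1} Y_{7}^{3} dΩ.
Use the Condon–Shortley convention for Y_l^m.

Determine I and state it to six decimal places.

m-sum 0 ✓  L=16 even ✓  7≤7≤9 ✓
Π(2lᵢ+1) = 17×3×15 = 765
triangle coeff Δ(8,1,7) = 1/2040
Σ_t [1,1]: t=1:−1/25401600 = -1/25401600
(3j)²=8/255 [(8 1 7; 0 0 0)], sign=+1
Σ_t [2,2]: t=2:+1/174182400 = 1/174182400
(3j)²=11/340 [(8 1 7; -4 1 3)], sign=+1
⇒ 4πI² = 66/85
I = (+1)√(66/85/(4π)) = 0.24857507

0.248575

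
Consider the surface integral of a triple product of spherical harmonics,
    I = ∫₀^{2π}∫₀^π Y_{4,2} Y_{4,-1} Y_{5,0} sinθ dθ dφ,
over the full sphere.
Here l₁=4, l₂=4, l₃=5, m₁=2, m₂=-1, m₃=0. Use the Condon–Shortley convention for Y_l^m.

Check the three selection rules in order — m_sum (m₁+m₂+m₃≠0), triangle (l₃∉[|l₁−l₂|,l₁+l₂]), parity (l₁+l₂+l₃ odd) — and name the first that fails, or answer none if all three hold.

azimuthal sum: 2 − 1 + 0 = 1  ✗
0 ≤ 5 ≤ 8 (triangle on l)
L = 4 + 4 + 5 = 13 (odd)

m_sum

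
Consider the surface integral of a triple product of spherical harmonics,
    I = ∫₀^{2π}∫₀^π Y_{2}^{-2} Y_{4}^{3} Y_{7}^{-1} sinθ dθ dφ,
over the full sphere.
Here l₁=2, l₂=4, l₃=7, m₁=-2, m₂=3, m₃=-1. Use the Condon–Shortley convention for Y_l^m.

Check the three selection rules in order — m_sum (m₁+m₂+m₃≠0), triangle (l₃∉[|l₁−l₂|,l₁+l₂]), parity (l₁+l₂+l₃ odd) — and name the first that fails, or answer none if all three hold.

Σmᵢ = 0  ✓
l₃∈[|l₁−l₂|,l₁+l₂]=[2,6], have l₃=7  ✗
Σlᵢ = 13 ⇒ odd

triangle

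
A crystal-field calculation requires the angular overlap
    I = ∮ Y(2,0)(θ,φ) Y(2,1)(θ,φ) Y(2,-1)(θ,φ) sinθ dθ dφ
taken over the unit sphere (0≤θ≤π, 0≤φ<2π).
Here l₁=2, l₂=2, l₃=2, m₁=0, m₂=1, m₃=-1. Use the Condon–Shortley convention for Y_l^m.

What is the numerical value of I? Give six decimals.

Rules hold: Σm=0, L=6 even, 0≤2≤4.
N = 5·5·5 = 125
Δ = 2!·2!·2!/7! = 1/630
Racah Σ t=0..2: t=0:+1/8 t=1:−1/1 t=2:+1/8 = -3/4
⇒ 3j(2 2 2; 0 0 0)² = 2/35, sgn -1
Racah Σ t=1..2: t=1:−1/2 t=2:+1/4 = -1/4
⇒ 3j(2 2 2; 0 1 -1)² = 1/70, sgn +1
4πI² = N·(3j₀)²·(3jₘ)² = 5/49
I = -1·√(0.102041/4π) = -0.09011188

-0.090112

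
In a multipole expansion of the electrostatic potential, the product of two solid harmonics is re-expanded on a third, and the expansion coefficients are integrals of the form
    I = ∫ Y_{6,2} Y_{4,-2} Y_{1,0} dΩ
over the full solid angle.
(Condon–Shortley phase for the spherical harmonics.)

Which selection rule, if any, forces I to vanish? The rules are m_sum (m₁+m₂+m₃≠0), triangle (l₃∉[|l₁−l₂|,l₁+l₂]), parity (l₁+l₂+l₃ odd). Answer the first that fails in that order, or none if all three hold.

triangle

azimuthal sum: 2 − 2 + 0 = 0  ✓
2 ≤ 1 ≤ 10 (triangle on l)  ✗
L = 6 + 4 + 1 = 11 (odd)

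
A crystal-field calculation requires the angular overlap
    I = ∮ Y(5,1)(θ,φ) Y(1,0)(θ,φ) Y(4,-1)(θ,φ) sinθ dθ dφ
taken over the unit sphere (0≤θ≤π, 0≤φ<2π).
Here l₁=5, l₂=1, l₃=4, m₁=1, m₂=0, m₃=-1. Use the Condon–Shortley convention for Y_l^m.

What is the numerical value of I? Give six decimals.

-0.240571

m-sum 0 ✓  L=10 even ✓  4≤4≤6 ✓
Π(2lᵢ+1) = 11×3×9 = 297
triangle coeff Δ(5,1,4) = 1/495
Σ_t [1,1]: t=1:−1/576 = -1/576
(3j)²=5/99 [(5 1 4; 0 0 0)], sign=-1
Σ_t [1,1]: t=1:−1/720 = -1/720
(3j)²=8/165 [(5 1 4; 1 0 -1)], sign=+1
⇒ 4πI² = 8/11
I = (-1)√(8/11/(4π)) = -0.24057125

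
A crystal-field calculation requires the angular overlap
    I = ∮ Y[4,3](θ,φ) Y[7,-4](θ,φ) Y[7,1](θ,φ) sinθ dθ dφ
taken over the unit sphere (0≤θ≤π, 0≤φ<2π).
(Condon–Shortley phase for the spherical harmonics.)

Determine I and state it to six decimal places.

Checks pass: Σm=0; 18 even; l₃=7∈[3,11].
(2·4+1)(2·7+1)(2·7+1) = 2025
Δ: 4! 4! 10! / 19! → 1/58198140
sum: t=0:+1/17418240 t=1:−1/622080 t=2:+1/230400 t=3:−1/622080 t=4:+1/17418240 = 1/806400
3j²(4 7 7; 0 0 0) = Δ·Π!·Σ² = 2268/230945  (sign -1)
sum: t=0:+1/4354560 t=1:−1/11612160 = 1/6967296
3j²(4 7 7; 3 -4 1) = Δ·Π!·Σ² = 625/50388  (sign +1)
combine: 4πI² = 2025·2268/230945·625/50388 = 47840625/193947611
take √, sign -1: I = -0.14010424

-0.140104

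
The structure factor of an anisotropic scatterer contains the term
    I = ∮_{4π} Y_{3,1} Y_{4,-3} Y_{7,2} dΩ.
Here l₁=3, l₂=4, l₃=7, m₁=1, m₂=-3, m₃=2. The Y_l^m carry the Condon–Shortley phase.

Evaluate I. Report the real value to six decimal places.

m-sum 0 ✓  L=14 even ✓  1≤7≤7 ✓
Π(2lᵢ+1) = 7×9×15 = 945
triangle coeff Δ(3,4,7) = 1/45045
Σ_t [0,0]: t=0:+1/20736 = 1/20736
(3j)²=35/1287 [(3 4 7; 0 0 0)], sign=-1
Σ_t [0,0]: t=0:+1/241920 = 1/241920
(3j)²=4/1001 [(3 4 7; 1 -3 2)], sign=-1
⇒ 4πI² = 2100/20449
I = (+1)√(2100/20449/(4π)) = 0.09040005

0.090400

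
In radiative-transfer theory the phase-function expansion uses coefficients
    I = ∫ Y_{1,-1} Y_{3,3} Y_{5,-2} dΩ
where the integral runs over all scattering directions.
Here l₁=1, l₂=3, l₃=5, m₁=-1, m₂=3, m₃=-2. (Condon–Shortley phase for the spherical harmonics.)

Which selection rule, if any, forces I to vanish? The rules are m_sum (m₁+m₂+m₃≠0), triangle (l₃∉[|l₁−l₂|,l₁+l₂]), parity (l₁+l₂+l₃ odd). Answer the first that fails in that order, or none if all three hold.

triangle

Σmᵢ = 0  ✓
l₃∈[|l₁−l₂|,l₁+l₂]=[2,4], have l₃=5  ✗
Σlᵢ = 9 ⇒ odd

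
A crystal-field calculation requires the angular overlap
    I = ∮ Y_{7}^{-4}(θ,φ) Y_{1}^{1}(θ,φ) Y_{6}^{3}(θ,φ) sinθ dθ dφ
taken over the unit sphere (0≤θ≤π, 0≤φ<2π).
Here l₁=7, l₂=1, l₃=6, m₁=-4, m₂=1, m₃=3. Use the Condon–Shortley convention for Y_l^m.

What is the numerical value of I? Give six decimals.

0.259489

Checks pass: Σm=0; 14 even; l₃=6∈[6,8].
(2·7+1)(2·1+1)(2·6+1) = 585
Δ: 2! 12! 0! / 15! → 1/1365
sum: t=1:−1/518400 = -1/518400
3j²(7 1 6; 0 0 0) = Δ·Π!·Σ² = 7/195  (sign -1)
sum: t=2:+1/4354560 = 1/4354560
3j²(7 1 6; -4 1 3) = Δ·Π!·Σ² = 11/273  (sign -1)
combine: 4πI² = 585·7/195·11/273 = 11/13
take √, sign +1: I = 0.25948947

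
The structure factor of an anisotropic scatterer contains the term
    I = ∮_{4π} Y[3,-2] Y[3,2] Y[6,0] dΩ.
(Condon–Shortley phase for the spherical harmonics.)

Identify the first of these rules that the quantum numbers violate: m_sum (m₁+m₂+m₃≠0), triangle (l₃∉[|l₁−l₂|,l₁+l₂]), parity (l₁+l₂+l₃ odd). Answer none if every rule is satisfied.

azimuthal sum: -2 + 2 + 0 = 0  ✓
0 ≤ 6 ≤ 6 (triangle on l)  ✓
L = 3 + 3 + 6 = 12 (even)  ✓

none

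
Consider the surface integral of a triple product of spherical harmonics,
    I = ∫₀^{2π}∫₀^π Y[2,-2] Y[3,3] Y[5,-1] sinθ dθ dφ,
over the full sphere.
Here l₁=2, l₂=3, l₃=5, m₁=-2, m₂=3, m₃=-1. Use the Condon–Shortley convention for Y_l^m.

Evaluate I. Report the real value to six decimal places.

-0.023961

Checks pass: Σm=0; 10 even; l₃=5∈[1,5].
(2·2+1)(2·3+1)(2·5+1) = 385
Δ: 0! 4! 6! / 11! → 1/2310
sum: t=0:+1/144 = 1/144
3j²(2 3 5; 0 0 0) = Δ·Π!·Σ² = 10/231  (sign -1)
sum: t=0:+1/17280 = 1/17280
3j²(2 3 5; -2 3 -1) = Δ·Π!·Σ² = 1/2310  (sign +1)
combine: 4πI² = 385·10/231·1/2310 = 5/693
take √, sign -1: I = -0.02396147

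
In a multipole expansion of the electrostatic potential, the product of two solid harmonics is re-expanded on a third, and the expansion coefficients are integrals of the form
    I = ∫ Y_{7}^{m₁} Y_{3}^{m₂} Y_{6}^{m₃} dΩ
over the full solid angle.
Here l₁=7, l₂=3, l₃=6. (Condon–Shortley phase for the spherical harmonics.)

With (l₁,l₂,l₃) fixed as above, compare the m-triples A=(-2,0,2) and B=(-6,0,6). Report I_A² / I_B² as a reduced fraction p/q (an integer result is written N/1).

Shared (l₁,l₂,l₃)=(7,3,6): N and (l;000)² cancel in I_A²/I_B².
A: Δ = 4!·10!·2!/17! = 1/2042040; Racah Σ t=1..3: t=1:−1/967680 t=2:+1/120960 t=3:−1/207360 = 1/414720; ⇒ 3j(7 3 6; -2 0 2)² = 21/4862, sgn +1
B: Δ = 4!·10!·2!/17! = 1/2042040; Racah Σ t=3..3: t=3:−1/43545600 = -1/43545600; ⇒ 3j(7 3 6; -6 0 6)² = 33/1190, sgn -1
I_A²/I_B² = (21/4862)/(33/1190) = 245/1573

245/1573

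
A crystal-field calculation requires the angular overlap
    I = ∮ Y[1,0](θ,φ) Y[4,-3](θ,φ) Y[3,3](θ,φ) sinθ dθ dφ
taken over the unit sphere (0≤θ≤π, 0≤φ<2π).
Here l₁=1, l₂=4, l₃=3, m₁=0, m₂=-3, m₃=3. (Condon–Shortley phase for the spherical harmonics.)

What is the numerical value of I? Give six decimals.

Checks pass: Σm=0; 8 even; l₃=3∈[3,5].
(2·1+1)(2·4+1)(2·3+1) = 189
Δ: 2! 0! 6! / 9! → 1/252
sum: t=1:−1/36 = -1/36
3j²(1 4 3; 0 0 0) = Δ·Π!·Σ² = 4/63  (sign +1)
sum: t=1:−1/720 = -1/720
3j²(1 4 3; 0 -3 3) = Δ·Π!·Σ² = 1/36  (sign -1)
combine: 4πI² = 189·4/63·1/36 = 1/3
take √, sign -1: I = -0.16286750

-0.162868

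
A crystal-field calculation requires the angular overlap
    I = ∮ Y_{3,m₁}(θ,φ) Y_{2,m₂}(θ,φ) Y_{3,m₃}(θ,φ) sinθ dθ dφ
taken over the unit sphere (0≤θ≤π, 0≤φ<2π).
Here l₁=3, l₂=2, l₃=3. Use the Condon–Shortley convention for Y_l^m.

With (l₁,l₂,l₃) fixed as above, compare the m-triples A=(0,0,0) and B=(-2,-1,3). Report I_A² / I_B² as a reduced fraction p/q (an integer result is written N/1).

16/25

Same 3,2,3: normalisation and zero-m 3j drop out of the ratio.
A: Δ: 2! 4! 2! / 9! → 1/3780; sum: t=0:+1/24 t=1:−1/4 t=2:+1/24 = -1/6; 3j²(3 2 3; 0 0 0) = Δ·Π!·Σ² = 4/105  (sign +1)
B: Δ: 2! 4! 2! / 9! → 1/3780; sum: t=1:−1/48 = -1/48; 3j²(3 2 3; -2 -1 3) = Δ·Π!·Σ² = 5/84  (sign -1)
I_A²/I_B² = (4/105)/(5/84) = 16/25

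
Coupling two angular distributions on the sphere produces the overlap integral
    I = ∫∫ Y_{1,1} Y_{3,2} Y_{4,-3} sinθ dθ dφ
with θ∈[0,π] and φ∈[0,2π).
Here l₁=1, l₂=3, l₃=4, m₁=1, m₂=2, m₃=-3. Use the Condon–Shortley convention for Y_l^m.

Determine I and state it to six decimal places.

Checks pass: Σm=0; 8 even; l₃=4∈[2,4].
(2·1+1)(2·3+1)(2·4+1) = 189
Δ: 0! 2! 6! / 9! → 1/252
sum: t=0:+1/36 = 1/36
3j²(1 3 4; 0 0 0) = Δ·Π!·Σ² = 4/63  (sign +1)
sum: t=0:+1/240 = 1/240
3j²(1 3 4; 1 2 -3) = Δ·Π!·Σ² = 1/12  (sign -1)
combine: 4πI² = 189·4/63·1/12 = 1/1
take √, sign -1: I = -0.28209479

-0.282095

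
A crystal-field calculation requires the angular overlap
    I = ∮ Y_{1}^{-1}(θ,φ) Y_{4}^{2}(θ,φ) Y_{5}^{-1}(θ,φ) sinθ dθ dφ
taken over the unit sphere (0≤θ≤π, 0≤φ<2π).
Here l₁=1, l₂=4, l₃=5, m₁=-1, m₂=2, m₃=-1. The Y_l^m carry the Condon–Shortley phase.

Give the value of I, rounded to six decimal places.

-0.120286

Rules hold: Σm=0, L=10 even, 3≤5≤5.
N = 3·9·11 = 297
Δ = 0!·2!·8!/11! = 1/495
Racah Σ t=0..0: t=0:+1/576 = 1/576
⇒ 3j(1 4 5; 0 0 0)² = 5/99, sgn -1
Racah Σ t=0..0: t=0:+1/2880 = 1/2880
⇒ 3j(1 4 5; -1 2 -1)² = 2/165, sgn +1
4πI² = N·(3j₀)²·(3jₘ)² = 2/11
I = -1·√(0.181818/4π) = -0.12028562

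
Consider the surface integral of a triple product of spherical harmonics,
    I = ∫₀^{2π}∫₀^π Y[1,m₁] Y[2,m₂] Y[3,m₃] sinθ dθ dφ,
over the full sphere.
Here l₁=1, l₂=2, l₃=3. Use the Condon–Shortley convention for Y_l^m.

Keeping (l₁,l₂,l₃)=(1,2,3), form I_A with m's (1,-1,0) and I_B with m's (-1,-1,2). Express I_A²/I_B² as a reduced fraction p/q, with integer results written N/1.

Shared (l₁,l₂,l₃)=(1,2,3): N and (l;000)² cancel in I_A²/I_B².
A: Δ = 0!·2!·4!/7! = 1/105; Racah Σ t=0..0: t=0:+1/12 = 1/12; ⇒ 3j(1 2 3; 1 -1 0)² = 1/35, sgn -1
B: Δ = 0!·2!·4!/7! = 1/105; Racah Σ t=0..0: t=0:+1/12 = 1/12; ⇒ 3j(1 2 3; -1 -1 2)² = 2/21, sgn -1
I_A²/I_B² = (1/35)/(2/21) = 3/10

3/10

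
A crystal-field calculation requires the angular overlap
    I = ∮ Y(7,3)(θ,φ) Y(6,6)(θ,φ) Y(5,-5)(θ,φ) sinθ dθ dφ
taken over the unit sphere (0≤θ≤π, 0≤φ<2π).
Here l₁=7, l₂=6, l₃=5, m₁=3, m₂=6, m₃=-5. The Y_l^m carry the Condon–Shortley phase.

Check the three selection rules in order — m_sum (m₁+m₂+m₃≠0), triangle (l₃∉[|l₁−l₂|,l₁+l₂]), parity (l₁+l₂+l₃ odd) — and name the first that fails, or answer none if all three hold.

Σmᵢ = 4  ✗
l₃∈[|l₁−l₂|,l₁+l₂]=[1,13], have l₃=5
Σlᵢ = 18 ⇒ even

m_sum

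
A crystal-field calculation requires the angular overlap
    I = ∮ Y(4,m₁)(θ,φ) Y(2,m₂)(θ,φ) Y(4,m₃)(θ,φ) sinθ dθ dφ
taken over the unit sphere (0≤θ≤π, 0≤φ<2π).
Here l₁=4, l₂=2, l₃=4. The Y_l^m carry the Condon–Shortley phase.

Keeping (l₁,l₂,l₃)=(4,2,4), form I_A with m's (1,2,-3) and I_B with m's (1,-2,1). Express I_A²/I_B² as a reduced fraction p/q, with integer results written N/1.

63/100

Shared (l₁,l₂,l₃)=(4,2,4): N and (l;000)² cancel in I_A²/I_B².
A: Δ = 2!·6!·2!/11! = 1/13860; Racah Σ t=2..2: t=2:+1/480 = 1/480; ⇒ 3j(4 2 4; 1 2 -3)² = 3/110, sgn -1
B: Δ = 2!·6!·2!/11! = 1/13860; Racah Σ t=0..0: t=0:+1/144 = 1/144; ⇒ 3j(4 2 4; 1 -2 1)² = 10/231, sgn -1
I_A²/I_B² = (3/110)/(10/231) = 63/100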